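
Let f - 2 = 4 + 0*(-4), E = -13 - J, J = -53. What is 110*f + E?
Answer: 700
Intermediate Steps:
E = 40 (E = -13 - 1*(-53) = -13 + 53 = 40)
f = 6 (f = 2 + (4 + 0*(-4)) = 2 + (4 + 0) = 2 + 4 = 6)
110*f + E = 110*6 + 40 = 660 + 40 = 700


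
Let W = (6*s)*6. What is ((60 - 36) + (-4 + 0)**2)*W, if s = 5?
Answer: 7200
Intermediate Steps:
W = 180 (W = (6*5)*6 = 30*6 = 180)
((60 - 36) + (-4 + 0)**2)*W = ((60 - 36) + (-4 + 0)**2)*180 = (24 + (-4)**2)*180 = (24 + 16)*180 = 40*180 = 7200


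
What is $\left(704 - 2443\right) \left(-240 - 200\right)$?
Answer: $765160$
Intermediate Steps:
$\left(704 - 2443\right) \left(-240 - 200\right) = \left(-1739\right) \left(-440\right) = 765160$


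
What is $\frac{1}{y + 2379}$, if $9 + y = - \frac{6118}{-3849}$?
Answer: $\frac{3849}{9128248} \approx 0.00042166$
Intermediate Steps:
$y = - \frac{28523}{3849}$ ($y = -9 - \frac{6118}{-3849} = -9 - - \frac{6118}{3849} = -9 + \frac{6118}{3849} = - \frac{28523}{3849} \approx -7.4105$)
$\frac{1}{y + 2379} = \frac{1}{- \frac{28523}{3849} + 2379} = \frac{1}{\frac{9128248}{3849}} = \frac{3849}{9128248}$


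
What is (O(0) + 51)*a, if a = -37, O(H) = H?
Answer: -1887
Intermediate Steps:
(O(0) + 51)*a = (0 + 51)*(-37) = 51*(-37) = -1887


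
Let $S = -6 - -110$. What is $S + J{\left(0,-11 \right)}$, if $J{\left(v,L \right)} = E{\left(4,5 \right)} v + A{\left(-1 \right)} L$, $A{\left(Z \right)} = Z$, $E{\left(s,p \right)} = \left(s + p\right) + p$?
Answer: $115$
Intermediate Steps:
$E{\left(s,p \right)} = s + 2 p$ ($E{\left(s,p \right)} = \left(p + s\right) + p = s + 2 p$)
$J{\left(v,L \right)} = - L + 14 v$ ($J{\left(v,L \right)} = \left(4 + 2 \cdot 5\right) v - L = \left(4 + 10\right) v - L = 14 v - L = - L + 14 v$)
$S = 104$ ($S = -6 + 110 = 104$)
$S + J{\left(0,-11 \right)} = 104 + \left(\left(-1\right) \left(-11\right) + 14 \cdot 0\right) = 104 + \left(11 + 0\right) = 104 + 11 = 115$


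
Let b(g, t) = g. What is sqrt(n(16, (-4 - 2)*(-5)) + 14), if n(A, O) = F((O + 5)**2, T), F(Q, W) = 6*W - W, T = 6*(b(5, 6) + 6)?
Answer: 2*sqrt(86) ≈ 18.547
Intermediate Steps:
T = 66 (T = 6*(5 + 6) = 6*11 = 66)
F(Q, W) = 5*W
n(A, O) = 330 (n(A, O) = 5*66 = 330)
sqrt(n(16, (-4 - 2)*(-5)) + 14) = sqrt(330 + 14) = sqrt(344) = 2*sqrt(86)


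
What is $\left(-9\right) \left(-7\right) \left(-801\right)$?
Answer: $-50463$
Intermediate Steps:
$\left(-9\right) \left(-7\right) \left(-801\right) = 63 \left(-801\right) = -50463$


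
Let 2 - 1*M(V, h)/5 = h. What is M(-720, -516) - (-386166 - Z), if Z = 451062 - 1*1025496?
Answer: -185678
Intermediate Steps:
Z = -574434 (Z = 451062 - 1025496 = -574434)
M(V, h) = 10 - 5*h
M(-720, -516) - (-386166 - Z) = (10 - 5*(-516)) - (-386166 - 1*(-574434)) = (10 + 2580) - (-386166 + 574434) = 2590 - 1*188268 = 2590 - 188268 = -185678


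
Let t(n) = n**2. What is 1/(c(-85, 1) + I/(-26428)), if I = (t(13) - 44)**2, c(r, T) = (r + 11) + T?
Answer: -26428/1944869 ≈ -0.013589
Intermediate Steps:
c(r, T) = 11 + T + r (c(r, T) = (11 + r) + T = 11 + T + r)
I = 15625 (I = (13**2 - 44)**2 = (169 - 44)**2 = 125**2 = 15625)
1/(c(-85, 1) + I/(-26428)) = 1/((11 + 1 - 85) + 15625/(-26428)) = 1/(-73 + 15625*(-1/26428)) = 1/(-73 - 15625/26428) = 1/(-1944869/26428) = -26428/1944869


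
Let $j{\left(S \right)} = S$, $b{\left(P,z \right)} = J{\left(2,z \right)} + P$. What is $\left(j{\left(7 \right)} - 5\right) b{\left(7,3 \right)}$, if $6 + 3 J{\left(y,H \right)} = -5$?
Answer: $\frac{20}{3} \approx 6.6667$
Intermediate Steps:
$J{\left(y,H \right)} = - \frac{11}{3}$ ($J{\left(y,H \right)} = -2 + \frac{1}{3} \left(-5\right) = -2 - \frac{5}{3} = - \frac{11}{3}$)
$b{\left(P,z \right)} = - \frac{11}{3} + P$
$\left(j{\left(7 \right)} - 5\right) b{\left(7,3 \right)} = \left(7 - 5\right) \left(- \frac{11}{3} + 7\right) = 2 \cdot \frac{10}{3} = \frac{20}{3}$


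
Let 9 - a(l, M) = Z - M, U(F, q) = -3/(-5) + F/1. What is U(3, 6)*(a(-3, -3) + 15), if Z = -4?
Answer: 90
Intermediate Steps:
U(F, q) = ⅗ + F (U(F, q) = -3*(-⅕) + F*1 = ⅗ + F)
a(l, M) = 13 + M (a(l, M) = 9 - (-4 - M) = 9 + (4 + M) = 13 + M)
U(3, 6)*(a(-3, -3) + 15) = (⅗ + 3)*((13 - 3) + 15) = 18*(10 + 15)/5 = (18/5)*25 = 90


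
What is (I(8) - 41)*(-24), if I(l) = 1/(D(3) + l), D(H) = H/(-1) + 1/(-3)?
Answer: 6852/7 ≈ 978.86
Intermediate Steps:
D(H) = -⅓ - H (D(H) = H*(-1) + 1*(-⅓) = -H - ⅓ = -⅓ - H)
I(l) = 1/(-10/3 + l) (I(l) = 1/((-⅓ - 1*3) + l) = 1/((-⅓ - 3) + l) = 1/(-10/3 + l))
(I(8) - 41)*(-24) = (3/(-10 + 3*8) - 41)*(-24) = (3/(-10 + 24) - 41)*(-24) = (3/14 - 41)*(-24) = -571/14*(-24) = 6852/7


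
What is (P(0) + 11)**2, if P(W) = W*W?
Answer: 121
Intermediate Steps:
P(W) = W**2
(P(0) + 11)**2 = (0**2 + 11)**2 = (0 + 11)**2 = 11**2 = 121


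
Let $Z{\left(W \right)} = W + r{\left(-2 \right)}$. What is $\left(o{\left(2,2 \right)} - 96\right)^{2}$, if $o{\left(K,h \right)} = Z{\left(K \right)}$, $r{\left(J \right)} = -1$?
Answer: $9025$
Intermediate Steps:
$Z{\left(W \right)} = -1 + W$ ($Z{\left(W \right)} = W - 1 = -1 + W$)
$o{\left(K,h \right)} = -1 + K$
$\left(o{\left(2,2 \right)} - 96\right)^{2} = \left(\left(-1 + 2\right) - 96\right)^{2} = \left(1 - 96\right)^{2} = \left(-95\right)^{2} = 9025$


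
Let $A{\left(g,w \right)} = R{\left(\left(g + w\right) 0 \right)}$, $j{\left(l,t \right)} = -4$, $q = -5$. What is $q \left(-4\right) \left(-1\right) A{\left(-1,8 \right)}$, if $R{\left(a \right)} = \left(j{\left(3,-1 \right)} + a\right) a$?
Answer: $0$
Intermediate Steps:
$R{\left(a \right)} = a \left(-4 + a\right)$ ($R{\left(a \right)} = \left(-4 + a\right) a = a \left(-4 + a\right)$)
$A{\left(g,w \right)} = 0$ ($A{\left(g,w \right)} = \left(g + w\right) 0 \left(-4 + \left(g + w\right) 0\right) = 0 \left(-4 + 0\right) = 0 \left(-4\right) = 0$)
$q \left(-4\right) \left(-1\right) A{\left(-1,8 \right)} = \left(-5\right) \left(-4\right) \left(-1\right) 0 = 20 \left(-1\right) 0 = \left(-20\right) 0 = 0$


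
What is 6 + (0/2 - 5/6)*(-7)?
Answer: 71/6 ≈ 11.833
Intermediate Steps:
6 + (0/2 - 5/6)*(-7) = 6 + (0*(½) - 5*⅙)*(-7) = 6 + (0 - ⅚)*(-7) = 6 - ⅚*(-7) = 6 + 35/6 = 71/6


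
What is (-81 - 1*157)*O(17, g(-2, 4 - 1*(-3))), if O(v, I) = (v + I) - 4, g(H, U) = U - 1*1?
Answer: -4522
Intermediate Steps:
g(H, U) = -1 + U (g(H, U) = U - 1 = -1 + U)
O(v, I) = -4 + I + v (O(v, I) = (I + v) - 4 = -4 + I + v)
(-81 - 1*157)*O(17, g(-2, 4 - 1*(-3))) = (-81 - 1*157)*(-4 + (-1 + (4 - 1*(-3))) + 17) = (-81 - 157)*(-4 + (-1 + (4 + 3)) + 17) = -238*(-4 + (-1 + 7) + 17) = -238*(-4 + 6 + 17) = -238*19 = -4522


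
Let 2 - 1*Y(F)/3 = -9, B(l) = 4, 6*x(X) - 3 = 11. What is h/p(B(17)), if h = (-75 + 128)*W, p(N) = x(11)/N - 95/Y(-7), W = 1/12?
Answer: -583/303 ≈ -1.9241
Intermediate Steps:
x(X) = 7/3 (x(X) = 1/2 + (1/6)*11 = 1/2 + 11/6 = 7/3)
W = 1/12 ≈ 0.083333
Y(F) = 33 (Y(F) = 6 - 3*(-9) = 6 + 27 = 33)
p(N) = -95/33 + 7/(3*N) (p(N) = 7/(3*N) - 95/33 = -95/33 + 7/(3*N))
h = 53/12 (h = (-75 + 128)*(1/12) = 53*(1/12) = 53/12 ≈ 4.4167)
h/p(B(17)) = 53/(12*(((1/33)*(77 - 95*4)/4))) = 53/(12*(((1/33)*(1/4)*(77 - 380)))) = 53/(12*(((1/33)*(1/4)*(-303)))) = 53/(12*(-101/44)) = (53/12)*(-44/101) = -583/303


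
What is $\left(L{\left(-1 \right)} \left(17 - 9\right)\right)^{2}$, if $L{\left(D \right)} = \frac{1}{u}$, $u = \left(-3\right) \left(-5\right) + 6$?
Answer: $\frac{64}{441} \approx 0.14512$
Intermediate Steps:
$u = 21$ ($u = 15 + 6 = 21$)
$L{\left(D \right)} = \frac{1}{21}$
$\left(L{\left(-1 \right)} \left(17 - 9\right)\right)^{2} = \left(\frac{17 - 9}{21}\right)^{2} = \left(\frac{1}{21} \cdot 8\right)^{2} = \left(\frac{8}{21}\right)^{2} = \frac{64}{441}$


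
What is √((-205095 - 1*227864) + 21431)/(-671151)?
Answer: -2*I*√102882/671151 ≈ -0.00095583*I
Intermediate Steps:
√((-205095 - 1*227864) + 21431)/(-671151) = √((-205095 - 227864) + 21431)*(-1/671151) = √(-432959 + 21431)*(-1/671151) = √(-411528)*(-1/671151) = (2*I*√102882)*(-1/671151) = -2*I*√102882/671151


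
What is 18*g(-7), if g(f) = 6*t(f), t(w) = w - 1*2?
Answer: -972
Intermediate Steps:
t(w) = -2 + w (t(w) = w - 2 = -2 + w)
g(f) = -12 + 6*f (g(f) = 6*(-2 + f) = -12 + 6*f)
18*g(-7) = 18*(-12 + 6*(-7)) = 18*(-12 - 42) = 18*(-54) = -972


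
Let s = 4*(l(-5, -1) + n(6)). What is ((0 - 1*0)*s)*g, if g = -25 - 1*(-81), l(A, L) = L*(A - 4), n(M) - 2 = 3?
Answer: 0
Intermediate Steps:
n(M) = 5 (n(M) = 2 + 3 = 5)
l(A, L) = L*(-4 + A)
s = 56 (s = 4*(-(-4 - 5) + 5) = 4*(-1*(-9) + 5) = 4*(9 + 5) = 4*14 = 56)
g = 56 (g = -25 + 81 = 56)
((0 - 1*0)*s)*g = ((0 - 1*0)*56)*56 = ((0 + 0)*56)*56 = (0*56)*56 = 0*56 = 0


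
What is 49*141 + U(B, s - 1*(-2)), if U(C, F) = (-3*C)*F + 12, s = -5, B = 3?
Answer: 6948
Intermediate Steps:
U(C, F) = 12 - 3*C*F (U(C, F) = -3*C*F + 12 = 12 - 3*C*F)
49*141 + U(B, s - 1*(-2)) = 49*141 + (12 - 3*3*(-5 - 1*(-2))) = 6909 + (12 - 3*3*(-5 + 2)) = 6909 + (12 - 3*3*(-3)) = 6909 + (12 + 27) = 6909 + 39 = 6948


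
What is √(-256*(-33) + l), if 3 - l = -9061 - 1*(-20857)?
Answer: I*√3345 ≈ 57.836*I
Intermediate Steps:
l = -11793 (l = 3 - (-9061 - 1*(-20857)) = 3 - (-9061 + 20857) = 3 - 1*11796 = 3 - 11796 = -11793)
√(-256*(-33) + l) = √(-256*(-33) - 11793) = √(8448 - 11793) = √(-3345) = I*√3345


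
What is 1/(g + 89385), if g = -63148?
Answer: 1/26237 ≈ 3.8114e-5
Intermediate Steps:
1/(g + 89385) = 1/(-63148 + 89385) = 1/26237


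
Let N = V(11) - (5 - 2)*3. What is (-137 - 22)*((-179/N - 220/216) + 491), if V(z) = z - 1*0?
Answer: -573089/9 ≈ -63677.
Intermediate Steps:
V(z) = z (V(z) = z + 0 = z)
N = 2 (N = 11 - (5 - 2)*3 = 11 - 3*3 = 11 - 1*9 = 11 - 9 = 2)
(-137 - 22)*((-179/N - 220/216) + 491) = (-137 - 22)*((-179/2 - 220/216) + 491) = -159*((-179*½ - 220*1/216) + 491) = -159*((-179/2 - 55/54) + 491) = -159*(-2444/27 + 491) = -159*10813/27 = -573089/9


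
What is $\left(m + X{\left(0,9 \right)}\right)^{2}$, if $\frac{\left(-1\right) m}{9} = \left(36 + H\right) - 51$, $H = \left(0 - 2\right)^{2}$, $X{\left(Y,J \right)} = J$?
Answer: $11664$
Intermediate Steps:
$H = 4$ ($H = \left(-2\right)^{2} = 4$)
$m = 99$ ($m = - 9 \left(\left(36 + 4\right) - 51\right) = - 9 \left(40 - 51\right) = \left(-9\right) \left(-11\right) = 99$)
$\left(m + X{\left(0,9 \right)}\right)^{2} = \left(99 + 9\right)^{2} = 108^{2} = 11664$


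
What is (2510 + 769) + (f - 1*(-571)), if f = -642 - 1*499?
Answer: 2709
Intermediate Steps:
f = -1141 (f = -642 - 499 = -1141)
(2510 + 769) + (f - 1*(-571)) = (2510 + 769) + (-1141 - 1*(-571)) = 3279 + (-1141 + 571) = 3279 - 570 = 2709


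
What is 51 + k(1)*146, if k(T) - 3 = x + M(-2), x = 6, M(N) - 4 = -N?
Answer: 2241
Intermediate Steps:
M(N) = 4 - N
k(T) = 15 (k(T) = 3 + (6 + (4 - 1*(-2))) = 3 + (6 + (4 + 2)) = 3 + (6 + 6) = 3 + 12 = 15)
51 + k(1)*146 = 51 + 15*146 = 51 + 2190 = 2241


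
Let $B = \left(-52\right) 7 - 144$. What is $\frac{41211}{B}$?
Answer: $- \frac{41211}{508} \approx -81.124$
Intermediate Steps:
$B = -508$ ($B = -364 - 144 = -508$)
$\frac{41211}{B} = \frac{41211}{-508} = 41211 \left(- \frac{1}{508}\right) = - \frac{41211}{508}$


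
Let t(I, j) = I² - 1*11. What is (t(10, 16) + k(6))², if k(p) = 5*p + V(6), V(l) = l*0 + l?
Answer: 15625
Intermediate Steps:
t(I, j) = -11 + I² (t(I, j) = I² - 11 = -11 + I²)
V(l) = l (V(l) = 0 + l = l)
k(p) = 6 + 5*p (k(p) = 5*p + 6 = 6 + 5*p)
(t(10, 16) + k(6))² = ((-11 + 10²) + (6 + 5*6))² = ((-11 + 100) + (6 + 30))² = (89 + 36)² = 125² = 15625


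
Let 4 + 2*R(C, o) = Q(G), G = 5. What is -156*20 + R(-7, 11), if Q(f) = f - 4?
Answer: -6243/2 ≈ -3121.5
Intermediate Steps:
Q(f) = -4 + f
R(C, o) = -3/2 (R(C, o) = -2 + (-4 + 5)/2 = -2 + (½)*1 = -2 + ½ = -3/2)
-156*20 + R(-7, 11) = -156*20 - 3/2 = -3120 - 3/2 = -6243/2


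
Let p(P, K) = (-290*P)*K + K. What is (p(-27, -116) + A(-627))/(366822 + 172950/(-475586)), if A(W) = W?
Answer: -216159306239/87227617371 ≈ -2.4781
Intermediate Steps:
p(P, K) = K - 290*K*P (p(P, K) = -290*K*P + K = K - 290*K*P)
(p(-27, -116) + A(-627))/(366822 + 172950/(-475586)) = (-116*(1 - 290*(-27)) - 627)/(366822 + 172950/(-475586)) = (-116*(1 + 7830) - 627)/(366822 + 172950*(-1/475586)) = (-116*7831 - 627)/(366822 - 86475/237793) = (-908396 - 627)/(87227617371/237793) = -909023*237793/87227617371 = -216159306239/87227617371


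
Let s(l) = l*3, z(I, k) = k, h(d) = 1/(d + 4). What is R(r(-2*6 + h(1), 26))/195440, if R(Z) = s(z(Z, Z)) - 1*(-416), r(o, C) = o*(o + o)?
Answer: 15643/2443000 ≈ 0.0064032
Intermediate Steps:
h(d) = 1/(4 + d)
s(l) = 3*l
r(o, C) = 2*o**2 (r(o, C) = o*(2*o) = 2*o**2)
R(Z) = 416 + 3*Z (R(Z) = 3*Z - 1*(-416) = 3*Z + 416 = 416 + 3*Z)
R(r(-2*6 + h(1), 26))/195440 = (416 + 3*(2*(-2*6 + 1/(4 + 1))**2))/195440 = (416 + 3*(2*(-12 + 1/5)**2))*(1/195440) = (416 + 3*(2*(-59/5)**2))*(1/195440) = (416 + 3*(2*(3481/25)))*(1/195440) = (416 + 3*(6962/25))*(1/195440) = (416 + 20886/25)*(1/195440) = (31286/25)*(1/195440) = 15643/2443000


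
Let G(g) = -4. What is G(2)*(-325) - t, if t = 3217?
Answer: -1917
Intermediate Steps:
G(2)*(-325) - t = -4*(-325) - 1*3217 = 1300 - 3217 = -1917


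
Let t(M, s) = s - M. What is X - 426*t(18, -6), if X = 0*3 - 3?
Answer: 10221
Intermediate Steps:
X = -3 (X = 0 - 3 = -3)
X - 426*t(18, -6) = -3 - 426*(-6 - 1*18) = -3 - 426*(-6 - 18) = -3 - 426*(-24) = -3 + 10224 = 10221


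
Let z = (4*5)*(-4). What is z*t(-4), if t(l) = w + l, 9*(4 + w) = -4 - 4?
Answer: 6400/9 ≈ 711.11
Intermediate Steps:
w = -44/9 (w = -4 + (-4 - 4)/9 = -4 + (⅑)*(-8) = -4 - 8/9 = -44/9 ≈ -4.8889)
t(l) = -44/9 + l
z = -80 (z = 20*(-4) = -80)
z*t(-4) = -80*(-44/9 - 4) = -80*(-80/9) = 6400/9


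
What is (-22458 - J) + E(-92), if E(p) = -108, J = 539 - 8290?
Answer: -14815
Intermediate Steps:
J = -7751
(-22458 - J) + E(-92) = (-22458 - 1*(-7751)) - 108 = (-22458 + 7751) - 108 = -14707 - 108 = -14815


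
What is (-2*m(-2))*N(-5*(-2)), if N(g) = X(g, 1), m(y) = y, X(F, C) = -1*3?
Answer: -12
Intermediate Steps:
X(F, C) = -3
N(g) = -3
(-2*m(-2))*N(-5*(-2)) = -2*(-2)*(-3) = 4*(-3) = -12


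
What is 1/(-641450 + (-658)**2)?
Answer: -1/208486 ≈ -4.7965e-6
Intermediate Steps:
1/(-641450 + (-658)**2) = 1/(-641450 + 432964) = 1/(-208486) = -1/208486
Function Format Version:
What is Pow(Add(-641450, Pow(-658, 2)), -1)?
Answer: Rational(-1, 208486) ≈ -4.7965e-6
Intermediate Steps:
Pow(Add(-641450, Pow(-658, 2)), -1) = Pow(Add(-641450, 432964), -1) = Pow(-208486, -1) = Rational(-1, 208486)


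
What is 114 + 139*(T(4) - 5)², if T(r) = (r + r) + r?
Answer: 6925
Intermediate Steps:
T(r) = 3*r (T(r) = 2*r + r = 3*r)
114 + 139*(T(4) - 5)² = 114 + 139*(3*4 - 5)² = 114 + 139*(12 - 5)² = 114 + 139*7² = 114 + 139*49 = 114 + 6811 = 6925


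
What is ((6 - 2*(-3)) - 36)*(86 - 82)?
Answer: -96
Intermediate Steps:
((6 - 2*(-3)) - 36)*(86 - 82) = ((6 + 6) - 36)*4 = (12 - 36)*4 = -24*4 = -96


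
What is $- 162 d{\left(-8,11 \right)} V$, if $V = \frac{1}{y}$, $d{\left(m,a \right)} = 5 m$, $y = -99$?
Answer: $- \frac{720}{11} \approx -65.455$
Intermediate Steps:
$V = - \frac{1}{99}$ ($V = \frac{1}{-99} = - \frac{1}{99} \approx -0.010101$)
$- 162 d{\left(-8,11 \right)} V = - 162 \cdot 5 \left(-8\right) \left(- \frac{1}{99}\right) = \left(-162\right) \left(-40\right) \left(- \frac{1}{99}\right) = 6480 \left(- \frac{1}{99}\right) = - \frac{720}{11}$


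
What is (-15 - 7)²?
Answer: 484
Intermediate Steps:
(-15 - 7)² = (-22)² = 484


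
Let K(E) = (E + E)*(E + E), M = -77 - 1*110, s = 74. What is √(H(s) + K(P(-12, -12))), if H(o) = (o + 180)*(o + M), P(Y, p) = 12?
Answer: 7*I*√574 ≈ 167.71*I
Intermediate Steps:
M = -187 (M = -77 - 110 = -187)
H(o) = (-187 + o)*(180 + o) (H(o) = (o + 180)*(o - 187) = (180 + o)*(-187 + o) = (-187 + o)*(180 + o))
K(E) = 4*E² (K(E) = (2*E)*(2*E) = 4*E²)
√(H(s) + K(P(-12, -12))) = √((-33660 + 74² - 7*74) + 4*12²) = √((-33660 + 5476 - 518) + 4*144) = √(-28702 + 576) = √(-28126) = 7*I*√574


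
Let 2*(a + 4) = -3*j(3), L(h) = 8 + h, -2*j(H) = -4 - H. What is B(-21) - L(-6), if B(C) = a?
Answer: -45/4 ≈ -11.250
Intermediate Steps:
j(H) = 2 + H/2 (j(H) = -(-4 - H)/2 = 2 + H/2)
a = -37/4 (a = -4 + (-3*(2 + (½)*3))/2 = -4 + (-3*(2 + 3/2))/2 = -4 + (-3*7/2)/2 = -4 + (½)*(-21/2) = -4 - 21/4 = -37/4 ≈ -9.2500)
B(C) = -37/4
B(-21) - L(-6) = -37/4 - (8 - 6) = -37/4 - 1*2 = -37/4 - 2 = -45/4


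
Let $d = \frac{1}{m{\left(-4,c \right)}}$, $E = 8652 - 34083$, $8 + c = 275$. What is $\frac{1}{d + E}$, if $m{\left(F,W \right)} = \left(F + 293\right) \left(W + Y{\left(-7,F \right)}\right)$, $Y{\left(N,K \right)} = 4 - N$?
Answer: $- \frac{80342}{2043177401} \approx -3.9322 \cdot 10^{-5}$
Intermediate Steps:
$c = 267$ ($c = -8 + 275 = 267$)
$m{\left(F,W \right)} = \left(11 + W\right) \left(293 + F\right)$ ($m{\left(F,W \right)} = \left(F + 293\right) \left(W + \left(4 - -7\right)\right) = \left(293 + F\right) \left(W + \left(4 + 7\right)\right) = \left(293 + F\right) \left(W + 11\right) = \left(293 + F\right) \left(11 + W\right) = \left(11 + W\right) \left(293 + F\right)$)
$E = -25431$ ($E = 8652 - 34083 = -25431$)
$d = \frac{1}{80342}$ ($d = \frac{1}{3223 + 11 \left(-4\right) + 293 \cdot 267 - 1068} = \frac{1}{3223 - 44 + 78231 - 1068} = \frac{1}{80342} \approx 1.2447 \cdot 10^{-5}$)
$\frac{1}{d + E} = \frac{1}{\frac{1}{80342} - 25431} = \frac{1}{- \frac{2043177401}{80342}} = - \frac{80342}{2043177401}$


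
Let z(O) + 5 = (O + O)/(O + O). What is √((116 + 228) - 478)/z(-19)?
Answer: -I*√134/4 ≈ -2.894*I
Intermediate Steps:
z(O) = -4 (z(O) = -5 + (O + O)/(O + O) = -5 + (2*O)/((2*O)) = -5 + (2*O)*(1/(2*O)) = -5 + 1 = -4)
√((116 + 228) - 478)/z(-19) = √((116 + 228) - 478)/(-4) = √(344 - 478)*(-¼) = √(-134)*(-¼) = (I*√134)*(-¼) = -I*√134/4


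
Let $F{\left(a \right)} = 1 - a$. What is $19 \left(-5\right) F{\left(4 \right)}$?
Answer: $285$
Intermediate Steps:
$19 \left(-5\right) F{\left(4 \right)} = 19 \left(-5\right) \left(1 - 4\right) = - 95 \left(1 - 4\right) = \left(-95\right) \left(-3\right) = 285$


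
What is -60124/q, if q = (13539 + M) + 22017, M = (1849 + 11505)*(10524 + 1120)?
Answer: -15031/38882383 ≈ -0.00038658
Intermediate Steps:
M = 155493976 (M = 13354*11644 = 155493976)
q = 155529532 (q = (13539 + 155493976) + 22017 = 155507515 + 22017 = 155529532)
-60124/q = -60124/155529532 = -60124*1/155529532 = -15031/38882383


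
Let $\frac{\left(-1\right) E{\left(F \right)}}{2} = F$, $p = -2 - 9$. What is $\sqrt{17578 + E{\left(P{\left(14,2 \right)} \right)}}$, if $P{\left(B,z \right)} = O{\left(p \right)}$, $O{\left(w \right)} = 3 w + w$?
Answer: $11 \sqrt{146} \approx 132.91$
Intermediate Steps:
$p = -11$ ($p = -2 - 9 = -11$)
$O{\left(w \right)} = 4 w$
$P{\left(B,z \right)} = -44$ ($P{\left(B,z \right)} = 4 \left(-11\right) = -44$)
$E{\left(F \right)} = - 2 F$
$\sqrt{17578 + E{\left(P{\left(14,2 \right)} \right)}} = \sqrt{17578 - -88} = \sqrt{17578 + 88} = \sqrt{17666} = 11 \sqrt{146}$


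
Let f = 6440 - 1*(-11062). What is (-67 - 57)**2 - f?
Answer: -2126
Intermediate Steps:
f = 17502 (f = 6440 + 11062 = 17502)
(-67 - 57)**2 - f = (-67 - 57)**2 - 1*17502 = (-124)**2 - 17502 = 15376 - 17502 = -2126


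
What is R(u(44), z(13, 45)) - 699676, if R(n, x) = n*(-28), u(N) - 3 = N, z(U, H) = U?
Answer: -700992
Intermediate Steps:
u(N) = 3 + N
R(n, x) = -28*n
R(u(44), z(13, 45)) - 699676 = -28*(3 + 44) - 699676 = -28*47 - 699676 = -1316 - 699676 = -700992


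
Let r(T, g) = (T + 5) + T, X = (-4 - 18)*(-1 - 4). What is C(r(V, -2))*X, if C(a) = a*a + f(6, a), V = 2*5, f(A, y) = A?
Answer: 69410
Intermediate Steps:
X = 110 (X = -22*(-5) = 110)
V = 10
r(T, g) = 5 + 2*T (r(T, g) = (5 + T) + T = 5 + 2*T)
C(a) = 6 + a² (C(a) = a*a + 6 = a² + 6 = 6 + a²)
C(r(V, -2))*X = (6 + (5 + 2*10)²)*110 = (6 + (5 + 20)²)*110 = (6 + 25²)*110 = (6 + 625)*110 = 631*110 = 69410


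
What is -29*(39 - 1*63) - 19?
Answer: 677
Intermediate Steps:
-29*(39 - 1*63) - 19 = -29*(39 - 63) - 19 = -29*(-24) - 19 = 696 - 19 = 677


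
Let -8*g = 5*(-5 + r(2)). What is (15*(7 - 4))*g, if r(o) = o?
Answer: 675/8 ≈ 84.375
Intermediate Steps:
g = 15/8 (g = -5*(-5 + 2)/8 = -5*(-3)/8 = -⅛*(-15) = 15/8 ≈ 1.8750)
(15*(7 - 4))*g = (15*(7 - 4))*(15/8) = (15*3)*(15/8) = 45*(15/8) = 675/8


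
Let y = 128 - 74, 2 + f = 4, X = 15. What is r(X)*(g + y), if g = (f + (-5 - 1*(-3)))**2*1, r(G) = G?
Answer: 810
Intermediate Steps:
f = 2 (f = -2 + 4 = 2)
y = 54
g = 0 (g = (2 + (-5 - 1*(-3)))**2*1 = (2 + (-5 + 3))**2*1 = (2 - 2)**2*1 = 0**2*1 = 0*1 = 0)
r(X)*(g + y) = 15*(0 + 54) = 15*54 = 810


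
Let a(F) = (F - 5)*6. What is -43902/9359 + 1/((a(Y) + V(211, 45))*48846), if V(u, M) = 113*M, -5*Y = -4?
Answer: -7750301991959/1652204373498 ≈ -4.6909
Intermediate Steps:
Y = ⅘ (Y = -⅕*(-4) = ⅘ ≈ 0.80000)
a(F) = -30 + 6*F (a(F) = (-5 + F)*6 = -30 + 6*F)
-43902/9359 + 1/((a(Y) + V(211, 45))*48846) = -43902/9359 + 1/(((-30 + 6*(⅘)) + 113*45)*48846) = -43902*1/9359 + (1/48846)/((-30 + 24/5) + 5085) = -43902/9359 + (1/48846)/(-126/5 + 5085) = -43902/9359 + (1/48846)/(25299/5) = -43902/9359 + (5/25299)*(1/48846) = -43902/9359 + 5/1235754954 = -7750301991959/1652204373498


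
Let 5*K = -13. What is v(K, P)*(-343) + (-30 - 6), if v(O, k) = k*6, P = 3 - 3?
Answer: -36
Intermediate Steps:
K = -13/5 (K = (1/5)*(-13) = -13/5 ≈ -2.6000)
P = 0
v(O, k) = 6*k
v(K, P)*(-343) + (-30 - 6) = (6*0)*(-343) + (-30 - 6) = 0*(-343) - 36 = 0 - 36 = -36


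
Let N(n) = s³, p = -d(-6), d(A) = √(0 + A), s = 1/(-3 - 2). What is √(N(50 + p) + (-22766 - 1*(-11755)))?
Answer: 2*I*√1720470/25 ≈ 104.93*I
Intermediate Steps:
s = -⅕ (s = 1/(-5) = -⅕ ≈ -0.20000)
d(A) = √A
p = -I*√6 (p = -√(-6) = -I*√6 ≈ -2.4495*I)
N(n) = -1/125 (N(n) = (-⅕)³ = -1/125)
√(N(50 + p) + (-22766 - 1*(-11755))) = √(-1/125 + (-22766 - 1*(-11755))) = √(-1/125 + (-22766 + 11755)) = √(-1/125 - 11011) = √(-1376376/125) = 2*I*√1720470/25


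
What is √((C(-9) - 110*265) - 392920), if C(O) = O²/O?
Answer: I*√422079 ≈ 649.68*I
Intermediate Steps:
C(O) = O
√((C(-9) - 110*265) - 392920) = √((-9 - 110*265) - 392920) = √((-9 - 29150) - 392920) = √(-29159 - 392920) = √(-422079) = I*√422079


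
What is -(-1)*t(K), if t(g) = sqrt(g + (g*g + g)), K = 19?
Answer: sqrt(399) ≈ 19.975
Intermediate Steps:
t(g) = sqrt(g**2 + 2*g) (t(g) = sqrt(g + (g**2 + g)) = sqrt(g + (g + g**2)) = sqrt(g**2 + 2*g))
-(-1)*t(K) = -(-1)*sqrt(19*(2 + 19)) = -(-1)*sqrt(19*21) = -(-1)*sqrt(399) = sqrt(399)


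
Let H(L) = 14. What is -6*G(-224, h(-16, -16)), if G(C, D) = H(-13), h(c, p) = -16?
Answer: -84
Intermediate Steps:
G(C, D) = 14
-6*G(-224, h(-16, -16)) = -6*14 = -84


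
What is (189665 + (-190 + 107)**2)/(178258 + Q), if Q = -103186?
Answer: 1927/736 ≈ 2.6182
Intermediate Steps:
(189665 + (-190 + 107)**2)/(178258 + Q) = (189665 + (-190 + 107)**2)/(178258 - 103186) = (189665 + (-83)**2)/75072 = (189665 + 6889)*(1/75072) = 196554*(1/75072) = 1927/736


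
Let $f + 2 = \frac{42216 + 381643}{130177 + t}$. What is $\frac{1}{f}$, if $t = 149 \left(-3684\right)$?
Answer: $- \frac{418739}{1261337} \approx -0.33198$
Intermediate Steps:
$t = -548916$
$f = - \frac{1261337}{418739}$ ($f = -2 + \frac{42216 + 381643}{130177 - 548916} = -2 + \frac{423859}{-418739} = -2 + 423859 \left(- \frac{1}{418739}\right) = -2 - \frac{423859}{418739} = - \frac{1261337}{418739} \approx -3.0122$)
$\frac{1}{f} = \frac{1}{- \frac{1261337}{418739}} = - \frac{418739}{1261337}$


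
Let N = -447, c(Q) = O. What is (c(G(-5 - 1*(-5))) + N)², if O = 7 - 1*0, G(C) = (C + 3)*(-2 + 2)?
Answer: 193600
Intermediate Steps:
G(C) = 0 (G(C) = (3 + C)*0 = 0)
O = 7 (O = 7 + 0 = 7)
c(Q) = 7
(c(G(-5 - 1*(-5))) + N)² = (7 - 447)² = (-440)² = 193600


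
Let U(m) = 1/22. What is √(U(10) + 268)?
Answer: √129734/22 ≈ 16.372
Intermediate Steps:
U(m) = 1/22
√(U(10) + 268) = √(1/22 + 268) = √(5897/22) = √129734/22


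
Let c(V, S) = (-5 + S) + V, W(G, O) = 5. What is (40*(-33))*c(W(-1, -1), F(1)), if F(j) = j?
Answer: -1320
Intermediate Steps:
c(V, S) = -5 + S + V
(40*(-33))*c(W(-1, -1), F(1)) = (40*(-33))*(-5 + 1 + 5) = -1320*1 = -1320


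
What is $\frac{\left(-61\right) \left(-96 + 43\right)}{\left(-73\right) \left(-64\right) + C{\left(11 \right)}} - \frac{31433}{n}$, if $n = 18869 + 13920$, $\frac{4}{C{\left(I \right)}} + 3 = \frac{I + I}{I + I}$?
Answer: $- \frac{40785273}{153124630} \approx -0.26635$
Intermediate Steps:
$C{\left(I \right)} = -2$ ($C{\left(I \right)} = \frac{4}{-3 + \frac{I + I}{I + I}} = \frac{4}{-3 + \frac{2 I}{2 I}} = \frac{4}{-3 + 2 I \frac{1}{2 I}} = \frac{4}{-3 + 1} = \frac{4}{-2} = 4 \left(- \frac{1}{2}\right) = -2$)
$n = 32789$
$\frac{\left(-61\right) \left(-96 + 43\right)}{\left(-73\right) \left(-64\right) + C{\left(11 \right)}} - \frac{31433}{n} = \frac{\left(-61\right) \left(-96 + 43\right)}{\left(-73\right) \left(-64\right) - 2} - \frac{31433}{32789} = \frac{\left(-61\right) \left(-53\right)}{4672 - 2} - \frac{31433}{32789} = \frac{3233}{4670} - \frac{31433}{32789} = - \frac{40785273}{153124630}$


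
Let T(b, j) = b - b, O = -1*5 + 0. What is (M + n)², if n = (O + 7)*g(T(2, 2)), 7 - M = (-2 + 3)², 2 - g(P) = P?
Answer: 100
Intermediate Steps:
O = -5 (O = -5 + 0 = -5)
T(b, j) = 0
g(P) = 2 - P
M = 6 (M = 7 - (-2 + 3)² = 7 - 1*1² = 7 - 1*1 = 7 - 1 = 6)
n = 4 (n = (-5 + 7)*(2 - 1*0) = 2*(2 + 0) = 2*2 = 4)
(M + n)² = (6 + 4)² = 10² = 100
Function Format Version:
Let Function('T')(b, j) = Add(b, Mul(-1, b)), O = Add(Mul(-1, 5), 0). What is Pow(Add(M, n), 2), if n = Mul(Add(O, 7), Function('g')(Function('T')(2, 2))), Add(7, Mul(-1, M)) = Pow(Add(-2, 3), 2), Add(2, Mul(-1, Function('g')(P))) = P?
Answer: 100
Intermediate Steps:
O = -5 (O = Add(-5, 0) = -5)
Function('T')(b, j) = 0
Function('g')(P) = Add(2, Mul(-1, P))
M = 6 (M = Add(7, Mul(-1, Pow(Add(-2, 3), 2))) = Add(7, Mul(-1, Pow(1, 2))) = Add(7, Mul(-1, 1)) = Add(7, -1) = 6)
n = 4 (n = Mul(Add(-5, 7), Add(2, Mul(-1, 0))) = Mul(2, Add(2, 0)) = Mul(2, 2) = 4)
Pow(Add(M, n), 2) = Pow(Add(6, 4), 2) = Pow(10, 2) = 100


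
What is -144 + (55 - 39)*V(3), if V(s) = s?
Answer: -96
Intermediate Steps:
-144 + (55 - 39)*V(3) = -144 + (55 - 39)*3 = -144 + 16*3 = -144 + 48 = -96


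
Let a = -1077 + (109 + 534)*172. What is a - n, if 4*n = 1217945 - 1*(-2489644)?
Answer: -3269513/4 ≈ -8.1738e+5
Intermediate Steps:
a = 109519 (a = -1077 + 643*172 = -1077 + 110596 = 109519)
n = 3707589/4 (n = (1217945 - 1*(-2489644))/4 = (1217945 + 2489644)/4 = (¼)*3707589 = 3707589/4 ≈ 9.2690e+5)
a - n = 109519 - 1*3707589/4 = 109519 - 3707589/4 = -3269513/4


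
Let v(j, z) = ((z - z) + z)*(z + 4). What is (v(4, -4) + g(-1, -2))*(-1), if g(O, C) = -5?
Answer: 5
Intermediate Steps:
v(j, z) = z*(4 + z) (v(j, z) = (0 + z)*(4 + z) = z*(4 + z))
(v(4, -4) + g(-1, -2))*(-1) = (-4*(4 - 4) - 5)*(-1) = (-4*0 - 5)*(-1) = (0 - 5)*(-1) = -5*(-1) = 5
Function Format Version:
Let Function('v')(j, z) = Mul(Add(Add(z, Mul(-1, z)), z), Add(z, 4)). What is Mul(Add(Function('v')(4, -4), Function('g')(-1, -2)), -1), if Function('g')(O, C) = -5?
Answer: 5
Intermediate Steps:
Function('v')(j, z) = Mul(z, Add(4, z)) (Function('v')(j, z) = Mul(Add(0, z), Add(4, z)) = Mul(z, Add(4, z)))
Mul(Add(Function('v')(4, -4), Function('g')(-1, -2)), -1) = Mul(Add(Mul(-4, Add(4, -4)), -5), -1) = Mul(Add(Mul(-4, 0), -5), -1) = Mul(Add(0, -5), -1) = Mul(-5, -1) = 5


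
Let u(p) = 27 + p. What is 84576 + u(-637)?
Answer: 83966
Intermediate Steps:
84576 + u(-637) = 84576 + (27 - 637) = 84576 - 610 = 83966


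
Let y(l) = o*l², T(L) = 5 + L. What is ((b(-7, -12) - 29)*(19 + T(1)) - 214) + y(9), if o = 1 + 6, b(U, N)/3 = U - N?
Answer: 3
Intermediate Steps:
b(U, N) = -3*N + 3*U (b(U, N) = 3*(U - N) = -3*N + 3*U)
o = 7
y(l) = 7*l²
((b(-7, -12) - 29)*(19 + T(1)) - 214) + y(9) = (((-3*(-12) + 3*(-7)) - 29)*(19 + (5 + 1)) - 214) + 7*9² = (((36 - 21) - 29)*(19 + 6) - 214) + 7*81 = ((15 - 29)*25 - 214) + 567 = (-14*25 - 214) + 567 = (-350 - 214) + 567 = -564 + 567 = 3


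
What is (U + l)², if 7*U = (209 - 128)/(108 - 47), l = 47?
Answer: 406022500/182329 ≈ 2226.9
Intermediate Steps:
U = 81/427 (U = ((209 - 128)/(108 - 47))/7 = (81/61)/7 = (81*(1/61))/7 = (⅐)*(81/61) = 81/427 ≈ 0.18970)
(U + l)² = (81/427 + 47)² = (20150/427)² = 406022500/182329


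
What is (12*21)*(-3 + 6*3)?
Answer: 3780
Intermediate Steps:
(12*21)*(-3 + 6*3) = 252*(-3 + 18) = 252*15 = 3780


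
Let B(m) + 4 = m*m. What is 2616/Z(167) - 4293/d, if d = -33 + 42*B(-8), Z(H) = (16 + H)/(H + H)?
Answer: 241357301/50569 ≈ 4772.8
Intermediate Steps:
B(m) = -4 + m² (B(m) = -4 + m*m = -4 + m²)
Z(H) = (16 + H)/(2*H) (Z(H) = (16 + H)/((2*H)) = (16 + H)*(1/(2*H)) = (16 + H)/(2*H))
d = 2487 (d = -33 + 42*(-4 + (-8)²) = -33 + 42*(-4 + 64) = -33 + 42*60 = -33 + 2520 = 2487)
2616/Z(167) - 4293/d = 2616/(((½)*(16 + 167)/167)) - 4293/2487 = 2616/(((½)*(1/167)*183)) - 4293*1/2487 = 2616/(183/334) - 1431/829 = 2616*(334/183) - 1431/829 = 291248/61 - 1431/829 = 241357301/50569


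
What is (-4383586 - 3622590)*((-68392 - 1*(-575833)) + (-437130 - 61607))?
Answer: -69685755904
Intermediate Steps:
(-4383586 - 3622590)*((-68392 - 1*(-575833)) + (-437130 - 61607)) = -8006176*((-68392 + 575833) - 498737) = -8006176*(507441 - 498737) = -8006176*8704 = -69685755904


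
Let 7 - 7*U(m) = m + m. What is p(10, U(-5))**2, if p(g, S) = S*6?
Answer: 10404/49 ≈ 212.33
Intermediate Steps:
U(m) = 1 - 2*m/7 (U(m) = 1 - (m + m)/7 = 1 - 2*m/7)
p(g, S) = 6*S
p(10, U(-5))**2 = (6*(1 - 2/7*(-5)))**2 = (6*(1 + 10/7))**2 = (6*(17/7))**2 = (102/7)**2 = 10404/49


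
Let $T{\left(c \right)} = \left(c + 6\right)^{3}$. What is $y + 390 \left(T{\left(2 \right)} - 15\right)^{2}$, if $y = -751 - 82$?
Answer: $96332677$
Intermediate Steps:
$T{\left(c \right)} = \left(6 + c\right)^{3}$
$y = -833$
$y + 390 \left(T{\left(2 \right)} - 15\right)^{2} = -833 + 390 \left(\left(6 + 2\right)^{3} - 15\right)^{2} = -833 + 390 \left(8^{3} - 15\right)^{2} = -833 + 390 \left(512 - 15\right)^{2} = -833 + 390 \cdot 497^{2} = -833 + 390 \cdot 247009 = -833 + 96333510 = 96332677$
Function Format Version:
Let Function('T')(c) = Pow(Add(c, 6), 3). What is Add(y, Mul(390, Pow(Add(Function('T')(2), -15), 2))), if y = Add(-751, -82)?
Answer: 96332677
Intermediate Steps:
Function('T')(c) = Pow(Add(6, c), 3)
y = -833
Add(y, Mul(390, Pow(Add(Function('T')(2), -15), 2))) = Add(-833, Mul(390, Pow(Add(Pow(Add(6, 2), 3), -15), 2))) = Add(-833, Mul(390, Pow(Add(Pow(8, 3), -15), 2))) = Add(-833, Mul(390, Pow(Add(512, -15), 2))) = Add(-833, Mul(390, Pow(497, 2))) = Add(-833, Mul(390, 247009)) = Add(-833, 96333510) = 96332677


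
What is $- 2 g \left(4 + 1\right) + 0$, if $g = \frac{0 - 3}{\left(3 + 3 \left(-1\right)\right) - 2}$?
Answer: $-15$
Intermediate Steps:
$g = \frac{3}{2}$ ($g = - \frac{3}{\left(3 - 3\right) - 2} = - \frac{3}{0 - 2} = - \frac{3}{-2} = \left(-3\right) \left(- \frac{1}{2}\right) = \frac{3}{2} \approx 1.5$)
$- 2 g \left(4 + 1\right) + 0 = - 2 \frac{3 \left(4 + 1\right)}{2} + 0 = - 2 \cdot \frac{3}{2} \cdot 5 + 0 = \left(-2\right) \frac{15}{2} + 0 = -15 + 0 = -15$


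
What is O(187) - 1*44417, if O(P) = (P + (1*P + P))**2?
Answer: 270304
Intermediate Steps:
O(P) = 9*P**2 (O(P) = (P + (P + P))**2 = (P + 2*P)**2 = (3*P)**2 = 9*P**2)
O(187) - 1*44417 = 9*187**2 - 1*44417 = 9*34969 - 44417 = 314721 - 44417 = 270304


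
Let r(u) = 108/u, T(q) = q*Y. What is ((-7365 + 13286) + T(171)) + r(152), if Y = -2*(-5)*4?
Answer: 484945/38 ≈ 12762.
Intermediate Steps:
Y = 40 (Y = 10*4 = 40)
T(q) = 40*q (T(q) = q*40 = 40*q)
((-7365 + 13286) + T(171)) + r(152) = ((-7365 + 13286) + 40*171) + 108/152 = (5921 + 6840) + 108*(1/152) = 12761 + 27/38 = 484945/38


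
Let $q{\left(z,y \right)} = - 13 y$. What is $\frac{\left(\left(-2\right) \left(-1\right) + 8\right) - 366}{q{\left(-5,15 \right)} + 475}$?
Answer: $- \frac{89}{70} \approx -1.2714$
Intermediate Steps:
$\frac{\left(\left(-2\right) \left(-1\right) + 8\right) - 366}{q{\left(-5,15 \right)} + 475} = \frac{\left(\left(-2\right) \left(-1\right) + 8\right) - 366}{\left(-13\right) 15 + 475} = \frac{\left(2 + 8\right) - 366}{-195 + 475} = \frac{10 - 366}{280} = \left(-356\right) \frac{1}{280} = - \frac{89}{70}$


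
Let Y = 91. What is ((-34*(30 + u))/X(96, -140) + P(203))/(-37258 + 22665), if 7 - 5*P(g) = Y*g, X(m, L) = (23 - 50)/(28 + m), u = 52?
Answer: -1229978/1970055 ≈ -0.62434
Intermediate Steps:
X(m, L) = -27/(28 + m)
P(g) = 7/5 - 91*g/5
((-34*(30 + u))/X(96, -140) + P(203))/(-37258 + 22665) = ((-34*(30 + 52))/((-27/(28 + 96))) + (7/5 - 91/5*203))/(-37258 + 22665) = ((-34*82)/((-27/124)) + (7/5 - 18473/5))/(-14593) = (-2788/((-27*1/124)) - 18466/5)*(-1/14593) = (-2788/(-27/124) - 18466/5)*(-1/14593) = (-2788*(-124/27) - 18466/5)*(-1/14593) = (345712/27 - 18466/5)*(-1/14593) = (1229978/135)*(-1/14593) = -1229978/1970055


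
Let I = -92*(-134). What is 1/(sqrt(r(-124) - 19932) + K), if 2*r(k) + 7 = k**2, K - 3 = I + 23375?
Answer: 23804/849953789 - I*sqrt(48990)/2549861367 ≈ 2.8006e-5 - 8.6804e-8*I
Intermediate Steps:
I = 12328
K = 35706 (K = 3 + (12328 + 23375) = 3 + 35703 = 35706)
r(k) = -7/2 + k**2/2
1/(sqrt(r(-124) - 19932) + K) = 1/(sqrt((-7/2 + (1/2)*(-124)**2) - 19932) + 35706) = 1/(sqrt((-7/2 + (1/2)*15376) - 19932) + 35706) = 1/(sqrt((-7/2 + 7688) - 19932) + 35706) = 1/(sqrt(15369/2 - 19932) + 35706) = 1/(sqrt(-24495/2) + 35706) = 1/(I*sqrt(48990)/2 + 35706) = 1/(35706 + I*sqrt(48990)/2)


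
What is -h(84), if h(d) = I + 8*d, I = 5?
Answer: -677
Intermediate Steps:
h(d) = 5 + 8*d
-h(84) = -(5 + 8*84) = -(5 + 672) = -1*677 = -677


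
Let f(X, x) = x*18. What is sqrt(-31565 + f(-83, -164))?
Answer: I*sqrt(34517) ≈ 185.79*I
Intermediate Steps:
f(X, x) = 18*x
sqrt(-31565 + f(-83, -164)) = sqrt(-31565 + 18*(-164)) = sqrt(-31565 - 2952) = sqrt(-34517) = I*sqrt(34517)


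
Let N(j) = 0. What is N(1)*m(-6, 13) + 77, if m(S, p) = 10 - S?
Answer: 77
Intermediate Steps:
N(1)*m(-6, 13) + 77 = 0*(10 - 1*(-6)) + 77 = 0*(10 + 6) + 77 = 0*16 + 77 = 0 + 77 = 77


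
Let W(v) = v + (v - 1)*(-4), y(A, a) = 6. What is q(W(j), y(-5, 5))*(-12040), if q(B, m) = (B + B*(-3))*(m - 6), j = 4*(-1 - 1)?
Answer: 0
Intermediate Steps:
j = -8 (j = 4*(-2) = -8)
W(v) = 4 - 3*v (W(v) = v + (-1 + v)*(-4) = v + (4 - 4*v) = 4 - 3*v)
q(B, m) = -2*B*(-6 + m) (q(B, m) = (B - 3*B)*(-6 + m) = (-2*B)*(-6 + m) = -2*B*(-6 + m))
q(W(j), y(-5, 5))*(-12040) = (2*(4 - 3*(-8))*(6 - 1*6))*(-12040) = (2*(4 + 24)*(6 - 6))*(-12040) = (2*28*0)*(-12040) = 0*(-12040) = 0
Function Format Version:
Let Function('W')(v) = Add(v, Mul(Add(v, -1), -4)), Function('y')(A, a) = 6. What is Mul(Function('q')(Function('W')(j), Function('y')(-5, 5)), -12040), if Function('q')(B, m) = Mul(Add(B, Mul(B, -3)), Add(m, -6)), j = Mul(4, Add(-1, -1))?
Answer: 0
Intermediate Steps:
j = -8 (j = Mul(4, -2) = -8)
Function('W')(v) = Add(4, Mul(-3, v)) (Function('W')(v) = Add(v, Mul(Add(-1, v), -4)) = Add(v, Add(4, Mul(-4, v))) = Add(4, Mul(-3, v)))
Function('q')(B, m) = Mul(-2, B, Add(-6, m)) (Function('q')(B, m) = Mul(Add(B, Mul(-3, B)), Add(-6, m)) = Mul(Mul(-2, B), Add(-6, m)) = Mul(-2, B, Add(-6, m)))
Mul(Function('q')(Function('W')(j), Function('y')(-5, 5)), -12040) = Mul(Mul(2, Add(4, Mul(-3, -8)), Add(6, Mul(-1, 6))), -12040) = Mul(Mul(2, Add(4, 24), Add(6, -6)), -12040) = Mul(Mul(2, 28, 0), -12040) = Mul(0, -12040) = 0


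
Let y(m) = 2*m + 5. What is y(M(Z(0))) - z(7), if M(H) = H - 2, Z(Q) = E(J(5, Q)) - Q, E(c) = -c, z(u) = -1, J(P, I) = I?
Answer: 2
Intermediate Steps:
Z(Q) = -2*Q (Z(Q) = -Q - Q = -2*Q)
M(H) = -2 + H
y(m) = 5 + 2*m
y(M(Z(0))) - z(7) = (5 + 2*(-2 - 2*0)) - 1*(-1) = (5 + 2*(-2 + 0)) + 1 = (5 + 2*(-2)) + 1 = (5 - 4) + 1 = 1 + 1 = 2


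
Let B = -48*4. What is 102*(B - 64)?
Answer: -26112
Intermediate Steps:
B = -192
102*(B - 64) = 102*(-192 - 64) = 102*(-256) = -26112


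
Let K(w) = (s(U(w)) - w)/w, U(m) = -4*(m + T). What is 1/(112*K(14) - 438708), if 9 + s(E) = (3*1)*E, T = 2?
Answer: -1/440428 ≈ -2.2705e-6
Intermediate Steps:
U(m) = -8 - 4*m (U(m) = -4*(m + 2) = -4*(2 + m) = -8 - 4*m)
s(E) = -9 + 3*E (s(E) = -9 + (3*1)*E = -9 + 3*E)
K(w) = (-33 - 13*w)/w (K(w) = ((-9 + 3*(-8 - 4*w)) - w)/w = ((-9 + (-24 - 12*w)) - w)/w = ((-33 - 12*w) - w)/w = (-33 - 13*w)/w)
1/(112*K(14) - 438708) = 1/(112*(-13 - 33/14) - 438708) = 1/(112*(-215/14) - 438708) = 1/(-1720 - 438708) = 1/(-440428) = -1/440428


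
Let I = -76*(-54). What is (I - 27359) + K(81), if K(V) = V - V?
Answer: -23255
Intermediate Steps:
K(V) = 0
I = 4104
(I - 27359) + K(81) = (4104 - 27359) + 0 = -23255 + 0 = -23255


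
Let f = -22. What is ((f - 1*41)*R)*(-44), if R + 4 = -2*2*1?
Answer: -22176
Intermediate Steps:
R = -8 (R = -4 - 2*2*1 = -4 - 4*1 = -4 - 4 = -8)
((f - 1*41)*R)*(-44) = ((-22 - 1*41)*(-8))*(-44) = ((-22 - 41)*(-8))*(-44) = -63*(-8)*(-44) = 504*(-44) = -22176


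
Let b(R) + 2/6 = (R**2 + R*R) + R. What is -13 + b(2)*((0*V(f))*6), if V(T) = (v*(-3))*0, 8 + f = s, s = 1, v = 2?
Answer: -13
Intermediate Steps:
b(R) = -1/3 + R + 2*R**2 (b(R) = -1/3 + ((R**2 + R*R) + R) = -1/3 + ((R**2 + R**2) + R) = -1/3 + (2*R**2 + R) = -1/3 + (R + 2*R**2) = -1/3 + R + 2*R**2)
f = -7 (f = -8 + 1 = -7)
V(T) = 0 (V(T) = (2*(-3))*0 = -6*0 = 0)
-13 + b(2)*((0*V(f))*6) = -13 + (-1/3 + 2 + 2*2**2)*((0*0)*6) = -13 + (-1/3 + 2 + 2*4)*(0*6) = -13 + (-1/3 + 2 + 8)*0 = -13 + (29/3)*0 = -13 + 0 = -13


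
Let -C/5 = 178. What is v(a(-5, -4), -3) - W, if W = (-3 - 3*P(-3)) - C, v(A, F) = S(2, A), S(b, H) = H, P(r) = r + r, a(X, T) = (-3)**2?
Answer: -896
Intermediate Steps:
C = -890 (C = -5*178 = -890)
a(X, T) = 9
P(r) = 2*r
v(A, F) = A
W = 905 (W = (-3 - 6*(-3)) - 1*(-890) = (-3 - 3*(-6)) + 890 = (-3 + 18) + 890 = 15 + 890 = 905)
v(a(-5, -4), -3) - W = 9 - 1*905 = 9 - 905 = -896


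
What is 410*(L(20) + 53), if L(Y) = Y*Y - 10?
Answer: 181630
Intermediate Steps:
L(Y) = -10 + Y² (L(Y) = Y² - 10 = -10 + Y²)
410*(L(20) + 53) = 410*((-10 + 20²) + 53) = 410*((-10 + 400) + 53) = 410*(390 + 53) = 410*443 = 181630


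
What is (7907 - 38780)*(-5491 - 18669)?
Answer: 745891680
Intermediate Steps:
(7907 - 38780)*(-5491 - 18669) = -30873*(-24160) = 745891680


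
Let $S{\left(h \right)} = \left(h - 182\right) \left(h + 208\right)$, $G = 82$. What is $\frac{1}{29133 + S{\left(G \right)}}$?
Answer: $\frac{1}{133} \approx 0.0075188$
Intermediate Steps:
$S{\left(h \right)} = \left(-182 + h\right) \left(208 + h\right)$
$\frac{1}{29133 + S{\left(G \right)}} = \frac{1}{29133 + \left(-37856 + 82^{2} + 26 \cdot 82\right)} = \frac{1}{29133 + \left(-37856 + 6724 + 2132\right)} = \frac{1}{29133 - 29000} = \frac{1}{133}$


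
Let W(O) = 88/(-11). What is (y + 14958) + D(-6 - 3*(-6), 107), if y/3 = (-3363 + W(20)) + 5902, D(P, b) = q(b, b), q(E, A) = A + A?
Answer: 22765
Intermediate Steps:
W(O) = -8 (W(O) = 88*(-1/11) = -8)
q(E, A) = 2*A
D(P, b) = 2*b
y = 7593 (y = 3*((-3363 - 8) + 5902) = 3*(-3371 + 5902) = 3*2531 = 7593)
(y + 14958) + D(-6 - 3*(-6), 107) = (7593 + 14958) + 2*107 = 22551 + 214 = 22765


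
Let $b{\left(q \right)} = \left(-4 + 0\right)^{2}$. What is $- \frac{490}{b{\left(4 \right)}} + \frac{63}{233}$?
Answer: $- \frac{56581}{1864} \approx -30.355$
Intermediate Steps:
$b{\left(q \right)} = 16$ ($b{\left(q \right)} = \left(-4\right)^{2} = 16$)
$- \frac{490}{b{\left(4 \right)}} + \frac{63}{233} = - \frac{490}{16} + \frac{63}{233} = \left(-490\right) \frac{1}{16} + 63 \cdot \frac{1}{233} = - \frac{245}{8} + \frac{63}{233} = - \frac{56581}{1864}$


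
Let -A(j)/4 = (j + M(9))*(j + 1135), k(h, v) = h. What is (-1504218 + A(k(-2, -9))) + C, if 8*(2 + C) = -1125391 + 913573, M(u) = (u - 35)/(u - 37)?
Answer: -42723563/28 ≈ -1.5258e+6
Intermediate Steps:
M(u) = (-35 + u)/(-37 + u)
A(j) = -4*(1135 + j)*(13/14 + j) (A(j) = -4*(j + (-35 + 9)/(-37 + 9))*(j + 1135) = -4*(j - 26/(-28))*(1135 + j) = -4*(j - 1/28*(-26))*(1135 + j) = -4*(j + 13/14)*(1135 + j) = -4*(13/14 + j)*(1135 + j) = -4*(1135 + j)*(13/14 + j))
C = -105917/4 (C = -2 + (-1125391 + 913573)/8 = -2 + (⅛)*(-211818) = -2 - 105909/4 = -105917/4 ≈ -26479.)
(-1504218 + A(k(-2, -9))) + C = (-1504218 + (-29510/7 - 4*(-2)² - 31806/7*(-2))) - 105917/4 = (-1504218 + (-29510/7 - 4*4 + 63612/7)) - 105917/4 = (-1504218 + (-29510/7 - 16 + 63612/7)) - 105917/4 = (-1504218 + 33990/7) - 105917/4 = -10495536/7 - 105917/4 = -42723563/28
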